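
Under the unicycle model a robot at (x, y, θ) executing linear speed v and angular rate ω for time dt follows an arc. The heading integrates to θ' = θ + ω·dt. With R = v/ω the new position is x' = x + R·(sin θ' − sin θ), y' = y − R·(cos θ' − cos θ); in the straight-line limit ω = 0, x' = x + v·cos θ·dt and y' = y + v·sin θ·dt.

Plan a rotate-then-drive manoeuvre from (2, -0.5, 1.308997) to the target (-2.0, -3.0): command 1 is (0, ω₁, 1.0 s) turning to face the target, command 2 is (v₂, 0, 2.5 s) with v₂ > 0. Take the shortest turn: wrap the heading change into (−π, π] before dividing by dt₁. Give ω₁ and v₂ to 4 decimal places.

ω₁ = 2.3912, v₂ = 1.8868

heading to target = atan2(-3−-0.5, -2−2) = -2.5830
Δθ = wrap(-2.5830 − 1.3090) = 2.3912; ω₁ = Δθ/dt₁ = 2.3912
distance = √((-2−2)² + (-3−-0.5)²) = 4.7170; v₂ = distance/dt₂ = 1.8868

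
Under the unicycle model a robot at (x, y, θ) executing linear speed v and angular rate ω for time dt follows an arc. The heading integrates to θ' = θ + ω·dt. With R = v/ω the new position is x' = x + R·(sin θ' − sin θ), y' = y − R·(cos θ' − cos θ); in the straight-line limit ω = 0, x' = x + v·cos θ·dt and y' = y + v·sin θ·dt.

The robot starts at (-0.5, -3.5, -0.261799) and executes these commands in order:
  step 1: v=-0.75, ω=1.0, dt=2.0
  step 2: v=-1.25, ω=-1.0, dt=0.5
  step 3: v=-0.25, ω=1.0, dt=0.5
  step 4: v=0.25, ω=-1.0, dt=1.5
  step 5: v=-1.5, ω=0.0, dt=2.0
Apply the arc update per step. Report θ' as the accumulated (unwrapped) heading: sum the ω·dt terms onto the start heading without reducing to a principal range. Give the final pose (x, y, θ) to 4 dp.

(-4.2226, -5.5124, 0.2382)

step 1: θ'=1.7382 (R=-0.7500) → pose (-1.4336, -4.3494, 1.7382)
step 2: θ'=1.2382 (R=1.2500) → pose (-1.4847, -4.9658, 1.2382)
step 3: θ'=1.7382 (R=-0.2500) → pose (-1.4949, -5.0891, 1.7382)
step 4: θ'=0.2382 (R=-0.2500) → pose (-1.3073, -4.8045, 0.2382)
step 5: θ'=0.2382 (straight) → pose (-4.2226, -5.5124, 0.2382)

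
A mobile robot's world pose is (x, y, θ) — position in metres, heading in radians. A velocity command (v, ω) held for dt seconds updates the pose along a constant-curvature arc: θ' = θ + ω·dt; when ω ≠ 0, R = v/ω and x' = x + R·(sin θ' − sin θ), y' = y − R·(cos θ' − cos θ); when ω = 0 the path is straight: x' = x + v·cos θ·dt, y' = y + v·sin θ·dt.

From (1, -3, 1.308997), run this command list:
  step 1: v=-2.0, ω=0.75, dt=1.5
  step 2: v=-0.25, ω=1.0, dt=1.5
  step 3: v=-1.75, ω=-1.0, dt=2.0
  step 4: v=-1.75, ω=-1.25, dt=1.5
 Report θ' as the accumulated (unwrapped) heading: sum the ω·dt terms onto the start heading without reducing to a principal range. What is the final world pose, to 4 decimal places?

(3.8388, -8.2042, 0.0590)

step 1: θ'=2.4340 (R=-2.6667) → pose (1.8424, -5.7167, 2.4340)
step 2: θ'=3.9340 (R=-0.2500) → pose (2.1830, -5.7022, 3.9340)
step 3: θ'=1.9340 (R=1.7500) → pose (5.0649, -6.3092, 1.9340)
step 4: θ'=0.0590 (R=1.4000) → pose (3.8388, -8.2042, 0.0590)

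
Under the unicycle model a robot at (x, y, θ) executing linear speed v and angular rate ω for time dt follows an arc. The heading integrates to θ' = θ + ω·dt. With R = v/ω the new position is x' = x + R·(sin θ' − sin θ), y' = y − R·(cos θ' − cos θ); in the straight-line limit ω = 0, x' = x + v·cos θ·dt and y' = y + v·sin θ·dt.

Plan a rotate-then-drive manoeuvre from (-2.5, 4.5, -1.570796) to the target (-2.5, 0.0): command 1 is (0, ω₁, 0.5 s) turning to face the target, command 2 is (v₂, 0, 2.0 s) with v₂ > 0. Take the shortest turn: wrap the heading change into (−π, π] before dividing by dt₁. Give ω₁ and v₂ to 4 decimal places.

ω₁ = 0.0000, v₂ = 2.2500

heading to target = atan2(0−4.5, -2.5−-2.5) = -1.5708
Δθ = wrap(-1.5708 − -1.5708) = 0.0000; ω₁ = Δθ/dt₁ = 0.0000
distance = √((-2.5−-2.5)² + (0−4.5)²) = 4.5000; v₂ = distance/dt₂ = 2.2500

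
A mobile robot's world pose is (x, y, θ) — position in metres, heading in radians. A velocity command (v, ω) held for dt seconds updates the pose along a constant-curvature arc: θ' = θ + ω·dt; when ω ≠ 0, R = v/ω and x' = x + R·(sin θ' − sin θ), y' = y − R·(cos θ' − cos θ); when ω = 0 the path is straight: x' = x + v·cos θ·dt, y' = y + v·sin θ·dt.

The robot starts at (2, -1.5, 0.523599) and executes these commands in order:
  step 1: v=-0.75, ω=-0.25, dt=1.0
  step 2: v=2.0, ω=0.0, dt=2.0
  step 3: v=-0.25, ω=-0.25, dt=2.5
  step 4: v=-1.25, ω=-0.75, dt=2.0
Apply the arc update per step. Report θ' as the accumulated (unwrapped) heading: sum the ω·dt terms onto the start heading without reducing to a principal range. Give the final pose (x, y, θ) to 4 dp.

(3.5196, 1.3407, -1.8514)

step 1: θ'=0.2736 (R=3.0000) → pose (1.3106, -1.7903, 0.2736)
step 2: θ'=0.2736 (straight) → pose (5.1618, -0.7095, 0.2736)
step 3: θ'=-0.3514 (R=1.0000) → pose (4.5474, -0.6856, -0.3514)
step 4: θ'=-1.8514 (R=1.6667) → pose (3.5196, 1.3407, -1.8514)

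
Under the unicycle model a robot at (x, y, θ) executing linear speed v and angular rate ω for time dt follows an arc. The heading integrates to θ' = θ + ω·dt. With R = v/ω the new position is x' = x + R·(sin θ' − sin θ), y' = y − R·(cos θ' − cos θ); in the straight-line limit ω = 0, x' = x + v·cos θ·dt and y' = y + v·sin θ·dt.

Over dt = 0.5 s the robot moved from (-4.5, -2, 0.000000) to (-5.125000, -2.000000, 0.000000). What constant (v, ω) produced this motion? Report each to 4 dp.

v = -1.2500, ω = 0.0000

Δθ = 0.000000 − 0.000000 = 0.000000
ω = Δθ/dt = 0.000000/0.5 = 0.0000
ω = 0 → v = (Δx·cos θ + Δy·sin θ)/dt = -1.2500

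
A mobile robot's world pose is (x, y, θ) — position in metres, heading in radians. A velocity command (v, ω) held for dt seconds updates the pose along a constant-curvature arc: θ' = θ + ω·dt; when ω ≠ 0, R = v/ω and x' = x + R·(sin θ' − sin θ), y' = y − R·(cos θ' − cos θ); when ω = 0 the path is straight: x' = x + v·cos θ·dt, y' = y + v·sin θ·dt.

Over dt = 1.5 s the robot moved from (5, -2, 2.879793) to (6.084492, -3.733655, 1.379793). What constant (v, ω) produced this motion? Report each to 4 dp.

Δθ = 1.379793 − 2.879793 = -1.500000
ω = Δθ/dt = -1.500000/1.5 = -1.0000
R = −Δy/(cos θ' − cos θ) = 1.5000
v = R·ω = 1.5000·-1.0000 = -1.5000

v = -1.5000, ω = -1.0000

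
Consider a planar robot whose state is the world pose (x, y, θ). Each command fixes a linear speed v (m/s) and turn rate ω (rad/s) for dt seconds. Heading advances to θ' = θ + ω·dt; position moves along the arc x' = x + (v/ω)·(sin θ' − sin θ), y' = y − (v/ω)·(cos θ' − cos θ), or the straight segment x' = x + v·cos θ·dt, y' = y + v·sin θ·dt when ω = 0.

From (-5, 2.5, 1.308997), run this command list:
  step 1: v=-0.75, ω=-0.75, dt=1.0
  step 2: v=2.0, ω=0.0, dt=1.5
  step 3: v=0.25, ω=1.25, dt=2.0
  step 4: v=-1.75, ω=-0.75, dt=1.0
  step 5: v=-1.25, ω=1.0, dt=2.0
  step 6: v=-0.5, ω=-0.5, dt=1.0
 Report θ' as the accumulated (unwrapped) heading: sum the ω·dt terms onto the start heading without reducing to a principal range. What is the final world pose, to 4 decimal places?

(0.9267, 3.8592, 3.8090)

step 1: θ'=0.5590 (R=1.0000) → pose (-5.4356, 1.9110, 0.5590)
step 2: θ'=0.5590 (straight) → pose (-2.8922, 3.5020, 0.5590)
step 3: θ'=3.0590 (R=0.2000) → pose (-2.9818, 3.8709, 3.0590)
step 4: θ'=2.3090 (R=2.3333) → pose (-1.4484, 3.1158, 2.3090)
step 5: θ'=4.3090 (R=-1.2500) → pose (0.6259, 3.4663, 4.3090)
step 6: θ'=3.8090 (R=1.0000) → pose (0.9267, 3.8592, 3.8090)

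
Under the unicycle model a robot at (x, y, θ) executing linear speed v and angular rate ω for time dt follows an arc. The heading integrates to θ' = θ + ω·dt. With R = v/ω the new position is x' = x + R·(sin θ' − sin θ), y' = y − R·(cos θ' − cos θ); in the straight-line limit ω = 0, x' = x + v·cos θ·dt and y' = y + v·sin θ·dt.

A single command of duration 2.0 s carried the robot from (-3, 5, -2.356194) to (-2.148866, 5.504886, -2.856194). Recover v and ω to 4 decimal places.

Δθ = -2.856194 − -2.356194 = -0.500000
ω = Δθ/dt = -0.500000/2.0 = -0.2500
R = Δx/(sin θ' − sin θ) = 2.0000
v = R·ω = 2.0000·-0.2500 = -0.5000

v = -0.5000, ω = -0.2500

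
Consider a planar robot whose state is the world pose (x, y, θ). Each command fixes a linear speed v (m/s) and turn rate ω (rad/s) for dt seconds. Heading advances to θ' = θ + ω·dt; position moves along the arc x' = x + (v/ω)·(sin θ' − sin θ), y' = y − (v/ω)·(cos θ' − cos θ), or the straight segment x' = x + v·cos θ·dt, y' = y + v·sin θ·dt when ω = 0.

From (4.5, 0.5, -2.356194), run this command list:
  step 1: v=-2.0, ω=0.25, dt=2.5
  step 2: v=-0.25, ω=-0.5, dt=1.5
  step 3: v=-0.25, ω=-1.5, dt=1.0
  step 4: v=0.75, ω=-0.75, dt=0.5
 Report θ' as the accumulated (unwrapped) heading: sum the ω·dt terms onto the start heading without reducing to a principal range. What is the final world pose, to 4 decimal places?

step 1: θ'=-1.7312 (R=-8.0000) → pose (6.7405, 4.8792, -1.7312)
step 2: θ'=-2.4812 (R=0.5000) → pose (6.9273, 5.1942, -2.4812)
step 3: θ'=-3.9812 (R=0.1667) → pose (7.1536, 5.1739, -3.9812)
step 4: θ'=-4.3562 (R=-1.0000) → pose (6.9608, 5.4929, -4.3562)

(6.9608, 5.4929, -4.3562)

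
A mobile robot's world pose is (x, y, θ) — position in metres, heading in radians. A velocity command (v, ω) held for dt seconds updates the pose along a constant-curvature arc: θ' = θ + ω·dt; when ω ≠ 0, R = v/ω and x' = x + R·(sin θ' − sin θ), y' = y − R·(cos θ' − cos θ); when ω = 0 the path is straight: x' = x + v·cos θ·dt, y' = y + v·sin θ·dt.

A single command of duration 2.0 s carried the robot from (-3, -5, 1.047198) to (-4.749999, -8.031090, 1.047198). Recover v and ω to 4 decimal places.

v = -1.7500, ω = 0.0000

Δθ = 1.047198 − 1.047198 = 0.000000
ω = Δθ/dt = 0.000000/2.0 = 0.0000
ω = 0 → v = (Δx·cos θ + Δy·sin θ)/dt = -1.7500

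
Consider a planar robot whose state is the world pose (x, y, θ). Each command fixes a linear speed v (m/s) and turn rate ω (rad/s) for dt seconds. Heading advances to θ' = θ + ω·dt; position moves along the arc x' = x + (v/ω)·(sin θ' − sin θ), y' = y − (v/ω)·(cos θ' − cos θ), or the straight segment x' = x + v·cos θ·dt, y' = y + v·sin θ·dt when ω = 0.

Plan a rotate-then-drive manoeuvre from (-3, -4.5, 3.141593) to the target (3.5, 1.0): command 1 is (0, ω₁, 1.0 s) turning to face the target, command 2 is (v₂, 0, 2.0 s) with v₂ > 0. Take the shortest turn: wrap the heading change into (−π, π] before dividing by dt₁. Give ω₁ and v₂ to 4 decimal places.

ω₁ = -2.4393, v₂ = 4.2573

heading to target = atan2(1−-4.5, 3.5−-3) = 0.7023
Δθ = wrap(0.7023 − 3.1416) = -2.4393; ω₁ = Δθ/dt₁ = -2.4393
distance = √((3.5−-3)² + (1−-4.5)²) = 8.5147; v₂ = distance/dt₂ = 4.2573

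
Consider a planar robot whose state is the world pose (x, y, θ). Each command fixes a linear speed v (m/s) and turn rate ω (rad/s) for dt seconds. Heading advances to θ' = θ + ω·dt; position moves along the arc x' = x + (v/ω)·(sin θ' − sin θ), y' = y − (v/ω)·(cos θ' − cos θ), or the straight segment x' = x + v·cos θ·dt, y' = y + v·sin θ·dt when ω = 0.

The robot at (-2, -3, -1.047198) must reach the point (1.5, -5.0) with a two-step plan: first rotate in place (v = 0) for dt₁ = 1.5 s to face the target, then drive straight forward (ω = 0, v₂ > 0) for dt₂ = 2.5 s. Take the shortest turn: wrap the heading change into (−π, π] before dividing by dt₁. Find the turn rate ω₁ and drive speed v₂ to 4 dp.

heading to target = atan2(-5−-3, 1.5−-2) = -0.5191
Δθ = wrap(-0.5191 − -1.0472) = 0.5281; ω₁ = Δθ/dt₁ = 0.3520
distance = √((1.5−-2)² + (-5−-3)²) = 4.0311; v₂ = distance/dt₂ = 1.6125

ω₁ = 0.3520, v₂ = 1.6125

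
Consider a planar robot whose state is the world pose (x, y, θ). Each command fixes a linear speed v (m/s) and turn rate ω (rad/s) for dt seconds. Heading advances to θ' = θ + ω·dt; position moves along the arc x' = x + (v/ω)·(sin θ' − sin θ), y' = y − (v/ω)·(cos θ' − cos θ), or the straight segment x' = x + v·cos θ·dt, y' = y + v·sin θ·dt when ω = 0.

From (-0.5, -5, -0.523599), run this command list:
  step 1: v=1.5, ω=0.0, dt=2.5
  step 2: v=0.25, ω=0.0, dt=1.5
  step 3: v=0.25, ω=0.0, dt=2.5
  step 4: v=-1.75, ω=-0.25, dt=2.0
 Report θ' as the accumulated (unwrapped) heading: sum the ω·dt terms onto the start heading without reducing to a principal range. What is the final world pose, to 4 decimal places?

step 1: θ'=-0.5236 (straight) → pose (2.7476, -6.8750, -0.5236)
step 2: θ'=-0.5236 (straight) → pose (3.0724, -7.0625, -0.5236)
step 3: θ'=-0.5236 (straight) → pose (3.6136, -7.3750, -0.5236)
step 4: θ'=-1.0236 (R=7.0000) → pose (1.1357, -4.9549, -1.0236)

(1.1357, -4.9549, -1.0236)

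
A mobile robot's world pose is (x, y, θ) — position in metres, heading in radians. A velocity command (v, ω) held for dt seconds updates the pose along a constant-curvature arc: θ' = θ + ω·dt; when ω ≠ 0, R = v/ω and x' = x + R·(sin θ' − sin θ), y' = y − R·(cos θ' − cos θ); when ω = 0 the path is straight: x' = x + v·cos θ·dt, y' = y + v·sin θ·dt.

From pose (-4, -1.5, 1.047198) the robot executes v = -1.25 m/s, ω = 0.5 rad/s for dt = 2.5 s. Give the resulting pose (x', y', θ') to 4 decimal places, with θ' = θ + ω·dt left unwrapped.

θ' = 1.0472 + 0.5·2.5 = 2.2972
R = v/ω = -1.25/0.5 = -2.5000
x' = -4 + -2.5000·(sin 2.2972 − sin 1.0472) = -3.7039
y' = -1.5 − -2.5000·(cos 2.2972 − cos 1.0472) = -4.4105

(-3.7039, -4.4105, 2.2972)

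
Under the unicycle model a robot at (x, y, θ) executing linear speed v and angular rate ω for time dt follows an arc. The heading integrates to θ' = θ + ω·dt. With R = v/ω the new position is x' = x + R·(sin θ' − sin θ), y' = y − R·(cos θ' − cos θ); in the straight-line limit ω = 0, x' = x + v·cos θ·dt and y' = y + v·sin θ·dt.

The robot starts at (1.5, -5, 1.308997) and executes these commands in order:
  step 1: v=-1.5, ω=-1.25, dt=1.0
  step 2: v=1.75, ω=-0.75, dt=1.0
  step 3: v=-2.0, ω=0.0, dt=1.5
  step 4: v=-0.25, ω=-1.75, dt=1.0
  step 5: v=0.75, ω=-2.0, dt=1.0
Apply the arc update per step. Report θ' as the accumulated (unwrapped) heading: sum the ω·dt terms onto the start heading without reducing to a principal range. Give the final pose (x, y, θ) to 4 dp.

(-0.8796, -4.1011, -4.4410)

step 1: θ'=0.0590 (R=1.2000) → pose (0.4116, -5.8873, 0.0590)
step 2: θ'=-0.6910 (R=-2.3333) → pose (2.0363, -6.4185, -0.6910)
step 3: θ'=-0.6910 (straight) → pose (-0.2755, -4.5066, -0.6910)
step 4: θ'=-2.4410 (R=0.1429) → pose (-0.2766, -4.2873, -2.4410)
step 5: θ'=-4.4410 (R=-0.3750) → pose (-0.8796, -4.1011, -4.4410)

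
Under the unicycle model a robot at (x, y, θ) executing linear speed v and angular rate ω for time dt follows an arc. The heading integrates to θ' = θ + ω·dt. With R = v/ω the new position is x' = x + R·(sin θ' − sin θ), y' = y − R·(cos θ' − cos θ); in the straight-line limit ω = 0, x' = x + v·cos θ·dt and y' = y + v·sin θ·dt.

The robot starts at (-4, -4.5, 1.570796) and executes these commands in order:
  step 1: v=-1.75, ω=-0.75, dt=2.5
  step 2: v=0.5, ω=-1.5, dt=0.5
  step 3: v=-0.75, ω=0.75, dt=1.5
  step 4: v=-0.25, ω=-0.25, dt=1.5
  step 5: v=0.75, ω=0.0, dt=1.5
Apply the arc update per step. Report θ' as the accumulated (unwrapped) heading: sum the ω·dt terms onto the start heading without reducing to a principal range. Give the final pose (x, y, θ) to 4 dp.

(-7.0794, -6.6696, -0.3042)

step 1: θ'=-0.3042 (R=2.3333) → pose (-7.0322, -6.7262, -0.3042)
step 2: θ'=-1.0542 (R=-0.3333) → pose (-6.8423, -6.8796, -1.0542)
step 3: θ'=0.0708 (R=-1.0000) → pose (-7.7825, -6.3760, 0.0708)
step 4: θ'=-0.3042 (R=1.0000) → pose (-8.1528, -6.3326, -0.3042)
step 5: θ'=-0.3042 (straight) → pose (-7.0794, -6.6696, -0.3042)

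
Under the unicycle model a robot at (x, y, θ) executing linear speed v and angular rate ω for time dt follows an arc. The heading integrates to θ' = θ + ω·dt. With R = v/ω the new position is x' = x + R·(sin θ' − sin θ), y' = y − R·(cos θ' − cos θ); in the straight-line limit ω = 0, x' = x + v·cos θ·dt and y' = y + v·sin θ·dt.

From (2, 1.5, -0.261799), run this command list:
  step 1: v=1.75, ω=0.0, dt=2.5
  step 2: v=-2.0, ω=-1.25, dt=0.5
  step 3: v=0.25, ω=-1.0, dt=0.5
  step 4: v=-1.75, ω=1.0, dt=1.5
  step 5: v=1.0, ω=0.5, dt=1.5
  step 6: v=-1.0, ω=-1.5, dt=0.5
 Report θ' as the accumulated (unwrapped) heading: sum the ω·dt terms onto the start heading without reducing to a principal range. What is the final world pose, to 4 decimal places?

step 1: θ'=-0.2618 (straight) → pose (6.2259, 0.3677, -0.2618)
step 2: θ'=-0.8868 (R=1.6000) → pose (5.4000, 0.9021, -0.8868)
step 3: θ'=-1.3868 (R=-0.2500) → pose (5.4520, 0.7899, -1.3868)
step 4: θ'=0.1132 (R=-1.7500) → pose (3.5338, 2.2085, 0.1132)
step 5: θ'=0.8632 (R=2.0000) → pose (4.8278, 2.8957, 0.8632)
step 6: θ'=0.1132 (R=0.6667) → pose (4.3965, 2.6666, 0.1132)

(4.3965, 2.6666, 0.1132)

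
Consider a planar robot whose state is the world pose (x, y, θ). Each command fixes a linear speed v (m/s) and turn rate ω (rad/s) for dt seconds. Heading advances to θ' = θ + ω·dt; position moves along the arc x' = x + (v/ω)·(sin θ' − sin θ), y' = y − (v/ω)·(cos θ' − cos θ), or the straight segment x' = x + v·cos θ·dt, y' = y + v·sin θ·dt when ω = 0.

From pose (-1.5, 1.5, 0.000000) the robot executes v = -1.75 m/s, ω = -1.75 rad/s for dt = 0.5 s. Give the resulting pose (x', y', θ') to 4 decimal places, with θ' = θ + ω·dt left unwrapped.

θ' = 0.0000 + -1.75·0.5 = -0.8750
R = v/ω = -1.75/-1.75 = 1.0000
x' = -1.5 + 1.0000·(sin -0.8750 − sin 0.0000) = -2.2675
y' = 1.5 − 1.0000·(cos -0.8750 − cos 0.0000) = 1.8590

(-2.2675, 1.8590, -0.8750)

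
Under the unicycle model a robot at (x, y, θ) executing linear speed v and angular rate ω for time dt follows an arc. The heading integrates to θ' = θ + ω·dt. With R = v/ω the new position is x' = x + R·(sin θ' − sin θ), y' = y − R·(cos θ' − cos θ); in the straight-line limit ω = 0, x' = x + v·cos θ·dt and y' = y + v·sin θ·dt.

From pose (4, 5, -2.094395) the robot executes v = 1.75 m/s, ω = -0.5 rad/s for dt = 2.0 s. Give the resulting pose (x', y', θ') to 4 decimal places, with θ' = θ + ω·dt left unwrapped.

(1.1340, 3.2539, -3.0944)

θ' = -2.0944 + -0.5·2.0 = -3.0944
R = v/ω = 1.75/-0.5 = -3.5000
x' = 4 + -3.5000·(sin -3.0944 − sin -2.0944) = 1.1340
y' = 5 − -3.5000·(cos -3.0944 − cos -2.0944) = 3.2539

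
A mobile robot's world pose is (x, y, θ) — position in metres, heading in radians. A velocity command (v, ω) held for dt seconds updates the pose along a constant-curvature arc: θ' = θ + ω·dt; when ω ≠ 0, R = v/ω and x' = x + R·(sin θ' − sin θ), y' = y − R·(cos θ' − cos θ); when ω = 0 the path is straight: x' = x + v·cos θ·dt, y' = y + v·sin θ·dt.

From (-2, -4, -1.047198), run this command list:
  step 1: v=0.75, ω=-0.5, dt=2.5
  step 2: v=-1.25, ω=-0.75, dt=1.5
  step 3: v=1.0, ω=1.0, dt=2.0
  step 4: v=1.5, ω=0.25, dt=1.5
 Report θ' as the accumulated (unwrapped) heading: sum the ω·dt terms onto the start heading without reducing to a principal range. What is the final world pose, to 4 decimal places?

(-0.9984, -8.4724, -1.0472)

step 1: θ'=-2.2972 (R=-1.5000) → pose (-2.1777, -5.7463, -2.2972)
step 2: θ'=-3.4222 (R=1.6667) → pose (-0.4702, -5.2518, -3.4222)
step 3: θ'=-1.4222 (R=1.0000) → pose (-1.7361, -6.3607, -1.4222)
step 4: θ'=-1.0472 (R=6.0000) → pose (-0.9984, -8.4724, -1.0472)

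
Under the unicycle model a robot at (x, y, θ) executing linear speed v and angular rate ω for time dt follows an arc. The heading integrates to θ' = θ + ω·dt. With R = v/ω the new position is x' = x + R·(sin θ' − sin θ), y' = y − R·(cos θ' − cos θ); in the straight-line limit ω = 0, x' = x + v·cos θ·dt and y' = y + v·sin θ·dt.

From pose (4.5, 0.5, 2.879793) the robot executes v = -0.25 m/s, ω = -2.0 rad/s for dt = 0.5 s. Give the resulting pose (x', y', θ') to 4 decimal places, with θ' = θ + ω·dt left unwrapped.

θ' = 2.8798 + -2.0·0.5 = 1.8798
R = v/ω = -0.25/-2.0 = 0.1250
x' = 4.5 + 0.1250·(sin 1.8798 − sin 2.8798) = 4.5867
y' = 0.5 − 0.1250·(cos 1.8798 − cos 2.8798) = 0.4173

(4.5867, 0.4173, 1.8798)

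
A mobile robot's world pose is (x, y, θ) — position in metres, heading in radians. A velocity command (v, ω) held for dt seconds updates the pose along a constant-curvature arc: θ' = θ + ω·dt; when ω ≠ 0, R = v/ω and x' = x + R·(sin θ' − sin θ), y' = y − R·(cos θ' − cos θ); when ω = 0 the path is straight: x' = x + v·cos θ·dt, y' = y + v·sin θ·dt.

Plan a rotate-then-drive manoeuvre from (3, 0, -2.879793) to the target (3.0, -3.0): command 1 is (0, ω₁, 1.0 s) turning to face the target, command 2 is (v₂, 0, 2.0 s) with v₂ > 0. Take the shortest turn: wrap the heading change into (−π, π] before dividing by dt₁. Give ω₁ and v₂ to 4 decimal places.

heading to target = atan2(-3−0, 3−3) = -1.5708
Δθ = wrap(-1.5708 − -2.8798) = 1.3090; ω₁ = Δθ/dt₁ = 1.3090
distance = √((3−3)² + (-3−0)²) = 3.0000; v₂ = distance/dt₂ = 1.5000

ω₁ = 1.3090, v₂ = 1.5000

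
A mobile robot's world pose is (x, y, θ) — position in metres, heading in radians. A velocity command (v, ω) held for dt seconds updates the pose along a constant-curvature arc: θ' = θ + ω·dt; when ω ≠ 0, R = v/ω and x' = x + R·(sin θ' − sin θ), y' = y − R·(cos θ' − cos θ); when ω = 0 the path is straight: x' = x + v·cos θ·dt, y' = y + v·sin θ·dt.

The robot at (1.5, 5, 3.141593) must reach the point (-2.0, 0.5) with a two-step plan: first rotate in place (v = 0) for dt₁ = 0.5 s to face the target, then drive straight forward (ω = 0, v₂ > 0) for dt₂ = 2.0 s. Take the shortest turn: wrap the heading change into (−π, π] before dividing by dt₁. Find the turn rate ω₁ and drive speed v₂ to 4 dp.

heading to target = atan2(0.5−5, -2−1.5) = -2.2318
Δθ = wrap(-2.2318 − 3.1416) = 0.9098; ω₁ = Δθ/dt₁ = 1.8195
distance = √((-2−1.5)² + (0.5−5)²) = 5.7009; v₂ = distance/dt₂ = 2.8504

ω₁ = 1.8195, v₂ = 2.8504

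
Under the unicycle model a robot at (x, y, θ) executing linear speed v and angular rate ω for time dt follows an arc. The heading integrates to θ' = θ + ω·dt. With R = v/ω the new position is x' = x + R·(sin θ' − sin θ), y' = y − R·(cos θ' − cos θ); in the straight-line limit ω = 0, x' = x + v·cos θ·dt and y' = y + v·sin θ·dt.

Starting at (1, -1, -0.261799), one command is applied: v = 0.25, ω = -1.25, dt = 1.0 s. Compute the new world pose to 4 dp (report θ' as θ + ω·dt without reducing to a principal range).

(1.1479, -1.1814, -1.5118)

θ' = -0.2618 + -1.25·1.0 = -1.5118
R = v/ω = 0.25/-1.25 = -0.2000
x' = 1 + -0.2000·(sin -1.5118 − sin -0.2618) = 1.1479
y' = -1 − -0.2000·(cos -1.5118 − cos -0.2618) = -1.1814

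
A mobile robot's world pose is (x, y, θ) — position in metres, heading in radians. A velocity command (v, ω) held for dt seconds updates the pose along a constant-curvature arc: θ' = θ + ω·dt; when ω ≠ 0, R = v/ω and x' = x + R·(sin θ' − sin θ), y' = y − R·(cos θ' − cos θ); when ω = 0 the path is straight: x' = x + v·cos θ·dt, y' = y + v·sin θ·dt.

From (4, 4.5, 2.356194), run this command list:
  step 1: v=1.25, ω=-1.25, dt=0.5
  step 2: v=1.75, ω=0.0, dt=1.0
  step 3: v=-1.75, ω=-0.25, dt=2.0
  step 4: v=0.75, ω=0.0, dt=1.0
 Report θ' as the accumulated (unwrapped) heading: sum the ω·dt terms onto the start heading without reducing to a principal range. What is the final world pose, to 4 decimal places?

(3.3803, 4.0323, 1.2312)

step 1: θ'=1.7312 (R=-1.0000) → pose (3.7199, 5.0474, 1.7312)
step 2: θ'=1.7312 (straight) → pose (3.4404, 6.7749, 1.7312)
step 3: θ'=1.2312 (R=7.0000) → pose (3.1305, 3.3252, 1.2312)
step 4: θ'=1.2312 (straight) → pose (3.3803, 4.0323, 1.2312)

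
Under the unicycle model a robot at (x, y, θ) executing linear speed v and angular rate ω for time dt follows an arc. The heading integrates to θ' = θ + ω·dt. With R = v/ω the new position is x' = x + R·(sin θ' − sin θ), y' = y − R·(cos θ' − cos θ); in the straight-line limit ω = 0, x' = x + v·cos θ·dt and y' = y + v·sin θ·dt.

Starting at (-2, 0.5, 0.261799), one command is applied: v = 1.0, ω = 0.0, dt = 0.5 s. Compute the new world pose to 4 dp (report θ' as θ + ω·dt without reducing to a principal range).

θ' = 0.2618 + 0.0·0.5 = 0.2618
ω = 0 → straight: x' = -2 + 1.0·cos(0.2618)·0.5 = -1.5170
y' = 0.5 + 1.0·sin(0.2618)·0.5 = 0.6294

(-1.5170, 0.6294, 0.2618)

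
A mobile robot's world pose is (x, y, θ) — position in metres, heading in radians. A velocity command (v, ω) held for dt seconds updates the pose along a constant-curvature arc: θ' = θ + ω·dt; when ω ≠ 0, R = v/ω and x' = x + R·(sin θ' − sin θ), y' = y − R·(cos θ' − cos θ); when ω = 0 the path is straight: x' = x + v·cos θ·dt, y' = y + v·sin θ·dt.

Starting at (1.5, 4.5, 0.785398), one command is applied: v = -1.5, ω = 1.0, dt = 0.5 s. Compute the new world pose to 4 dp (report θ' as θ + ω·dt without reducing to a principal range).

(1.1213, 3.8616, 1.2854)

θ' = 0.7854 + 1.0·0.5 = 1.2854
R = v/ω = -1.5/1.0 = -1.5000
x' = 1.5 + -1.5000·(sin 1.2854 − sin 0.7854) = 1.1213
y' = 4.5 − -1.5000·(cos 1.2854 − cos 0.7854) = 3.8616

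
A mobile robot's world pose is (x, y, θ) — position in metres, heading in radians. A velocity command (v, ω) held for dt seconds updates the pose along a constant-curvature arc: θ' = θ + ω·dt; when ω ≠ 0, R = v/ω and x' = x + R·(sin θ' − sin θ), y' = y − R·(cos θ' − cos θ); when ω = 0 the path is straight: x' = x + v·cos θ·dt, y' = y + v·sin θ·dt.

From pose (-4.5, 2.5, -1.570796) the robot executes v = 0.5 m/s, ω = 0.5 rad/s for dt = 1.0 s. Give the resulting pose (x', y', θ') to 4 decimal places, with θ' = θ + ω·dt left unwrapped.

(-4.3776, 2.0206, -1.0708)

θ' = -1.5708 + 0.5·1.0 = -1.0708
R = v/ω = 0.5/0.5 = 1.0000
x' = -4.5 + 1.0000·(sin -1.0708 − sin -1.5708) = -4.3776
y' = 2.5 − 1.0000·(cos -1.0708 − cos -1.5708) = 2.0206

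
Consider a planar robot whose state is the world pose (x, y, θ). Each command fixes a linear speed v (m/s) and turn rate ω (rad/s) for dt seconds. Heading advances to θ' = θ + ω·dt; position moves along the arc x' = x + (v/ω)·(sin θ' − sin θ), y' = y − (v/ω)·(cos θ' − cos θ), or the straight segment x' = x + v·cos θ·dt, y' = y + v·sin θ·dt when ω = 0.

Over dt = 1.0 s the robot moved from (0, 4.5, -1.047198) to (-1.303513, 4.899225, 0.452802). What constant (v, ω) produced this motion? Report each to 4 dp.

Δθ = 0.452802 − -1.047198 = 1.500000
ω = Δθ/dt = 1.500000/1.0 = 1.5000
R = Δx/(sin θ' − sin θ) = -1.0000
v = R·ω = -1.0000·1.5000 = -1.5000

v = -1.5000, ω = 1.5000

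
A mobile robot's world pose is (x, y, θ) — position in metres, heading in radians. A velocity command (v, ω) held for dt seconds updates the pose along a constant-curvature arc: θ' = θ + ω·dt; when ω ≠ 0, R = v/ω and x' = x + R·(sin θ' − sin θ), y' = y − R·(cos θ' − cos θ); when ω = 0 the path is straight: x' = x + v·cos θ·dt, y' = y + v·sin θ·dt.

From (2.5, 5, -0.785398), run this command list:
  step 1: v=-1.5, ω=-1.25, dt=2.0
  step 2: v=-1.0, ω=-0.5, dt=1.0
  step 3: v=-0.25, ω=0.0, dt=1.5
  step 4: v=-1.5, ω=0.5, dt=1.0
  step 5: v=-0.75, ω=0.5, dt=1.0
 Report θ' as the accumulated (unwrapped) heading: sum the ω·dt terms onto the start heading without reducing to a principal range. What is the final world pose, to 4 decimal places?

(6.8431, 5.9404, -2.7854)

step 1: θ'=-3.2854 (R=1.2000) → pose (3.5205, 7.0361, -3.2854)
step 2: θ'=-3.7854 (R=2.0000) → pose (4.4344, 6.6564, -3.7854)
step 3: θ'=-3.7854 (straight) → pose (4.7343, 6.4313, -3.7854)
step 4: θ'=-3.2854 (R=-3.0000) → pose (6.1051, 5.8617, -3.2854)
step 5: θ'=-2.7854 (R=-1.5000) → pose (6.8431, 5.9404, -2.7854)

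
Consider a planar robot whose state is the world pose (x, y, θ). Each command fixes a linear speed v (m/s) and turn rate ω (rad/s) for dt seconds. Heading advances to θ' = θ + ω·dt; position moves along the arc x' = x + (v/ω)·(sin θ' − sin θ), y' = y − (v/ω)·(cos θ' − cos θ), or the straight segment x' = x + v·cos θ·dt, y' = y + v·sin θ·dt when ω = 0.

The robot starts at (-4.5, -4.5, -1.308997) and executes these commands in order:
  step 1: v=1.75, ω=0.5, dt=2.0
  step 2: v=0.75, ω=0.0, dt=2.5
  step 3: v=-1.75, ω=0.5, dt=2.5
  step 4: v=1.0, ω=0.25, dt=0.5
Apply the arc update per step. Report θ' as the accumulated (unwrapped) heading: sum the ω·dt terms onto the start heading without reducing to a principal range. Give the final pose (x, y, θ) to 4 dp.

step 1: θ'=-0.3090 (R=3.5000) → pose (-2.1836, -6.9284, -0.3090)
step 2: θ'=-0.3090 (straight) → pose (-0.3974, -7.4986, -0.3090)
step 3: θ'=0.9410 (R=-3.5000) → pose (-4.2903, -8.7714, 0.9410)
step 4: θ'=1.0660 (R=4.0000) → pose (-4.0218, -8.3500, 1.0660)

(-4.0218, -8.3500, 1.0660)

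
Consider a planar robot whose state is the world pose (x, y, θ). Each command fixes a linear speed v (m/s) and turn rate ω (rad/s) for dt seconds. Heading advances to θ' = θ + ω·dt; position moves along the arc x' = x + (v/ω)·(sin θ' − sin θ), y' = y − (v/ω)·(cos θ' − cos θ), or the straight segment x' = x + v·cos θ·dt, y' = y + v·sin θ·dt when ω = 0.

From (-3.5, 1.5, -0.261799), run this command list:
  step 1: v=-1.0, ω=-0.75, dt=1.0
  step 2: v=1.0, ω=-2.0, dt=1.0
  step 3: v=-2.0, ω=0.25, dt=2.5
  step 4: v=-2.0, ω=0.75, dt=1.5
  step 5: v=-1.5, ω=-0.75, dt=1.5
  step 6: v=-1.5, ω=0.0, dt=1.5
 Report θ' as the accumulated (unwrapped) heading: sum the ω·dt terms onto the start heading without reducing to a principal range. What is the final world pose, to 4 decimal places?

(2.6885, 9.7852, -2.3868)

step 1: θ'=-1.0118 (R=1.3333) → pose (-4.2853, 2.0808, -1.0118)
step 2: θ'=-3.0118 (R=-0.5000) → pose (-4.6445, 1.3198, -3.0118)
step 3: θ'=-2.3868 (R=-8.0000) → pose (-0.1988, 3.4252, -2.3868)
step 4: θ'=-1.2618 (R=-2.6667) → pose (0.5145, 6.1786, -1.2618)
step 5: θ'=-2.3868 (R=2.0000) → pose (1.0495, 8.2436, -2.3868)
step 6: θ'=-2.3868 (straight) → pose (2.6885, 9.7852, -2.3868)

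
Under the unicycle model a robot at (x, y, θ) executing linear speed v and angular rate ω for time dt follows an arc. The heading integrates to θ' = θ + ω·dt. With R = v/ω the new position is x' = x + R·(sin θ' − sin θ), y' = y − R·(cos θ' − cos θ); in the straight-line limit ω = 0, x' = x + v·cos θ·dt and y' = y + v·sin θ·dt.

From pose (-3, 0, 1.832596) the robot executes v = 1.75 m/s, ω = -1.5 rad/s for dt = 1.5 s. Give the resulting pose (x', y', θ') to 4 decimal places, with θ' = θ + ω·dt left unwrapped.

θ' = 1.8326 + -1.5·1.5 = -0.4174
R = v/ω = 1.75/-1.5 = -1.1667
x' = -3 + -1.1667·(sin -0.4174 − sin 1.8326) = -1.4001
y' = 0 − -1.1667·(cos -0.4174 − cos 1.8326) = 1.3685

(-1.4001, 1.3685, -0.4174)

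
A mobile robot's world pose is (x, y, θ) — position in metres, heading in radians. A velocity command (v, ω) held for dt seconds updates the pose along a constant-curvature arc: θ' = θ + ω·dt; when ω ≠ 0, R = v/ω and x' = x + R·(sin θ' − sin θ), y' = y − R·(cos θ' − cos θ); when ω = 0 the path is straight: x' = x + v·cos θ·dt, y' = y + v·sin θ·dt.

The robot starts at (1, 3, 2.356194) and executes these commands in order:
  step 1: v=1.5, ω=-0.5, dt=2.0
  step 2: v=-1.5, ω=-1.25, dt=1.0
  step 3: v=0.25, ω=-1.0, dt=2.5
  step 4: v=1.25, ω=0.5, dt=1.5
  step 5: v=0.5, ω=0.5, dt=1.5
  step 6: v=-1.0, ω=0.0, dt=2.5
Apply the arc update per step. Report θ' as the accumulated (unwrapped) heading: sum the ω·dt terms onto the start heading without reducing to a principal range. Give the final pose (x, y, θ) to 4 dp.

step 1: θ'=1.3562 (R=-3.0000) → pose (0.1901, 5.7602, 1.3562)
step 2: θ'=0.1062 (R=1.2000) → pose (-0.8551, 4.8225, 0.1062)
step 3: θ'=-2.3938 (R=-0.2500) → pose (-0.6586, 4.3906, -2.3938)
step 4: θ'=-1.6438 (R=2.5000) → pose (-1.4519, 2.7400, -1.6438)
step 5: θ'=-0.8938 (R=1.0000) → pose (-1.2341, 2.0406, -0.8938)
step 6: θ'=-0.8938 (straight) → pose (-2.8002, 3.9892, -0.8938)

(-2.8002, 3.9892, -0.8938)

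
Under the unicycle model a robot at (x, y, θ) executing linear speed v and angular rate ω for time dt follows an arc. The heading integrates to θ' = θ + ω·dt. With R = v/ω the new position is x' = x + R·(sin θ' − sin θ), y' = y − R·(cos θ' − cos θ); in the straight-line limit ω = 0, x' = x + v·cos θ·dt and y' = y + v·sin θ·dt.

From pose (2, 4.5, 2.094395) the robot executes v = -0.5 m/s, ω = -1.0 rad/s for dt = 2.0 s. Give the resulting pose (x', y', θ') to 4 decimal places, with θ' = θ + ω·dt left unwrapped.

θ' = 2.0944 + -1.0·2.0 = 0.0944
R = v/ω = -0.5/-1.0 = 0.5000
x' = 2 + 0.5000·(sin 0.0944 − sin 2.0944) = 1.6141
y' = 4.5 − 0.5000·(cos 0.0944 − cos 2.0944) = 3.7522

(1.6141, 3.7522, 0.0944)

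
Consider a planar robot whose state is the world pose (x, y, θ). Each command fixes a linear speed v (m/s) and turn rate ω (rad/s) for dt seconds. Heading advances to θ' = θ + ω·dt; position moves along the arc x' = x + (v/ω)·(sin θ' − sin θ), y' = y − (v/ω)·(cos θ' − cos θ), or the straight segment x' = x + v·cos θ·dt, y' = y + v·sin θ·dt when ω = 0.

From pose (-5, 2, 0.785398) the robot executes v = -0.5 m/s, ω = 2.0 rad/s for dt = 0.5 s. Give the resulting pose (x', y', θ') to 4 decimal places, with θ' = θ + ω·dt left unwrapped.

(-5.0675, 1.7700, 1.7854)

θ' = 0.7854 + 2.0·0.5 = 1.7854
R = v/ω = -0.5/2.0 = -0.2500
x' = -5 + -0.2500·(sin 1.7854 − sin 0.7854) = -5.0675
y' = 2 − -0.2500·(cos 1.7854 − cos 0.7854) = 1.7700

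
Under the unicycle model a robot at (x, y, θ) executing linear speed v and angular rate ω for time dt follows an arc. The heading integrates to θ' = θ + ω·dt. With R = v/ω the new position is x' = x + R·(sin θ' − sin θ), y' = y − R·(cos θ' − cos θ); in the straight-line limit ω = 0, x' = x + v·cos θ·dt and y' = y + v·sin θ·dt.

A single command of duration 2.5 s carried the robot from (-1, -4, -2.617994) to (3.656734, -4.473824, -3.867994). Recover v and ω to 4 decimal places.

Δθ = -3.867994 − -2.617994 = -1.250000
ω = Δθ/dt = -1.250000/2.5 = -0.5000
R = Δx/(sin θ' − sin θ) = 4.0000
v = R·ω = 4.0000·-0.5000 = -2.0000

v = -2.0000, ω = -0.5000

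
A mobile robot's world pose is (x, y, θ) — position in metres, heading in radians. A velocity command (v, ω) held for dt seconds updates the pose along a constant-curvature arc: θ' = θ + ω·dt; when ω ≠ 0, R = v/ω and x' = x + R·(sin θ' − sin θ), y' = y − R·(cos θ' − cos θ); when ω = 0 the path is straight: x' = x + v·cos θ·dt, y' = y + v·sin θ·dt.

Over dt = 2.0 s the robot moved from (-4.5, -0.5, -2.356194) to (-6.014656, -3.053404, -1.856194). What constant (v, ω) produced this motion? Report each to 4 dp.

v = 1.5000, ω = 0.2500

Δθ = -1.856194 − -2.356194 = 0.500000
ω = Δθ/dt = 0.500000/2.0 = 0.2500
R = −Δy/(cos θ' − cos θ) = 6.0000
v = R·ω = 6.0000·0.2500 = 1.5000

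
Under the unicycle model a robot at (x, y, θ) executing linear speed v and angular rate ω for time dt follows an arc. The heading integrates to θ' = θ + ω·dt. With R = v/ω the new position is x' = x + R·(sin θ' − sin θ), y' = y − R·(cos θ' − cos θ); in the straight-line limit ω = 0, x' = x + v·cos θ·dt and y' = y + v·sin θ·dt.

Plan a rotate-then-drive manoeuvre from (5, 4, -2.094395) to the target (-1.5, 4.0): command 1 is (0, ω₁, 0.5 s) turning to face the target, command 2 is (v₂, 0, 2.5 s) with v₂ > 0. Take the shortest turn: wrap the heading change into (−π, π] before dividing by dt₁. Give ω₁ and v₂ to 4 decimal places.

ω₁ = -2.0944, v₂ = 2.6000

heading to target = atan2(4−4, -1.5−5) = 3.1416
Δθ = wrap(3.1416 − -2.0944) = -1.0472; ω₁ = Δθ/dt₁ = -2.0944
distance = √((-1.5−5)² + (4−4)²) = 6.5000; v₂ = distance/dt₂ = 2.6000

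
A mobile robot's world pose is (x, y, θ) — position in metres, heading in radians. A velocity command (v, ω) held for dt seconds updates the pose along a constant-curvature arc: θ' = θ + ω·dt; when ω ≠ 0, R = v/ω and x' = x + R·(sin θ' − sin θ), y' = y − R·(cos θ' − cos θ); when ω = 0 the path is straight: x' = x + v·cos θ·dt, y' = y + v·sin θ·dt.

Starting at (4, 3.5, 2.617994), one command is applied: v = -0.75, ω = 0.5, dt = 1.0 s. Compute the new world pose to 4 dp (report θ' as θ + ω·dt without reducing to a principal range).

θ' = 2.6180 + 0.5·1.0 = 3.1180
R = v/ω = -0.75/0.5 = -1.5000
x' = 4 + -1.5000·(sin 3.1180 − sin 2.6180) = 4.7146
y' = 3.5 − -1.5000·(cos 3.1180 − cos 2.6180) = 3.2995

(4.7146, 3.2995, 3.1180)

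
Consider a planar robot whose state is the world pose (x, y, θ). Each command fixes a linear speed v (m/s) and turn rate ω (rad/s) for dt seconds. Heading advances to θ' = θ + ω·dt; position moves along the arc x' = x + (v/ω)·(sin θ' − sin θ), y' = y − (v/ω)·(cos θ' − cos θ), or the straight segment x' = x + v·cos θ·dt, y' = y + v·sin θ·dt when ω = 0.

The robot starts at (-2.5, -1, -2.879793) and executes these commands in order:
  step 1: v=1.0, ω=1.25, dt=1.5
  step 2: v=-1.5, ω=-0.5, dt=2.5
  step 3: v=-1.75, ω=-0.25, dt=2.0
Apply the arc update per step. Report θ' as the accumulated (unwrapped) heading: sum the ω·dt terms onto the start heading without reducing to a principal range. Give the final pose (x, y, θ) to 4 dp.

(0.0236, 3.3623, -2.7548)

step 1: θ'=-1.0048 (R=0.8000) → pose (-2.9682, -2.2018, -1.0048)
step 2: θ'=-2.2548 (R=3.0000) → pose (-2.7612, 1.3027, -2.2548)
step 3: θ'=-2.7548 (R=7.0000) → pose (0.0236, 3.3623, -2.7548)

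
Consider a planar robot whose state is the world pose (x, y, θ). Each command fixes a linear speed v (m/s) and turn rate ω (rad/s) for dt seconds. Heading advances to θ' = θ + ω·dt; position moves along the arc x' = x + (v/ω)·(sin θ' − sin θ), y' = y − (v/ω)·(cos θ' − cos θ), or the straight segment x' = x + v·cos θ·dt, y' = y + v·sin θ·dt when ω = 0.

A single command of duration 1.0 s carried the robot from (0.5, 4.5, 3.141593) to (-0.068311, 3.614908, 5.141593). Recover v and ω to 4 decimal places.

v = 1.2500, ω = 2.0000

Δθ = 5.141593 − 3.141593 = 2.000000
ω = Δθ/dt = 2.000000/1.0 = 2.0000
R = −Δy/(cos θ' − cos θ) = 0.6250
v = R·ω = 0.6250·2.0000 = 1.2500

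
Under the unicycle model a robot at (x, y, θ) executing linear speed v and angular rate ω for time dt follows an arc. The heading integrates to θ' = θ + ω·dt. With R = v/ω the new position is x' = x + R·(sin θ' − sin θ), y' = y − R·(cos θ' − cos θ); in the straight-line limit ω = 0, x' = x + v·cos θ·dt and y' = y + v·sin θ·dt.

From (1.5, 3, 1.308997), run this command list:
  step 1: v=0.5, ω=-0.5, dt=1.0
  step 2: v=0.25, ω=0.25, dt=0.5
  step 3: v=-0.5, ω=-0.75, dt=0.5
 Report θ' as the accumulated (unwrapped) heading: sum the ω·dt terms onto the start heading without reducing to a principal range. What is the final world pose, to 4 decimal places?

(1.6403, 3.3582, 0.5590)

step 1: θ'=0.8090 (R=-1.0000) → pose (1.7423, 3.4314, 0.8090)
step 2: θ'=0.9340 (R=1.0000) → pose (1.8227, 3.5270, 0.9340)
step 3: θ'=0.5590 (R=0.6667) → pose (1.6403, 3.3582, 0.5590)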